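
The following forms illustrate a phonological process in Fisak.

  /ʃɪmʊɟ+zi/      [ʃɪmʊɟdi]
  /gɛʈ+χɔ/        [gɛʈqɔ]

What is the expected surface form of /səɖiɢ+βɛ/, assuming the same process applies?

[səɖiɢbɛ]

The data show progressive manner assimilation: /z/ → [d] after /ɟ/; /χ/ → [q] after /ʈ/. In each pair only manner changes, matching the preceding consonant, while place and voice stay constant.
/β/ is a voiced bilabial fricative. The preceding trigger /ɢ/ is a stop, so /β/ must become a stop as well.
A voiced bilabial stop is [b], so the surface segment is [b].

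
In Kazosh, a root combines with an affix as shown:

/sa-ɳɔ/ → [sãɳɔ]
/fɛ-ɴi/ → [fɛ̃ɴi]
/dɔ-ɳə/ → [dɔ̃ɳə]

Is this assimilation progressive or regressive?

regressive

The vowel /a/ surfaces as nasalised [ã] next to the following nasal /ɳ/ — it has acquired the [+nasal] feature of its neighbour.
The other forms show the same pattern: /ɛ/ → [ɛ̃] before /ɴ/; /ɔ/ → [ɔ̃] before /ɳ/ — each time a vowel is nasalised next to a following nasal.
Because the conditioning nasal is to the right of the vowel that changes, the process is regressive (anticipatory).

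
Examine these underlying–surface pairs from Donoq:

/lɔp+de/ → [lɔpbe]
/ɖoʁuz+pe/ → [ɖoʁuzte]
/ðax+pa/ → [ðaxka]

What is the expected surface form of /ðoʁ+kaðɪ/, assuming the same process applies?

The data show progressive place assimilation: /d/ → [b] after /p/; /p/ → [t] after /z/; /p/ → [k] after /x/. In each pair only place changes, matching the preceding consonant, while manner and voice stay constant.
The rule targets /k/ (voiceless velar stop), which sits after the trigger /ʁ/ (uvular).
Changing only its place to uvular gives [q] — the voiceless uvular stop.

[ðoʁqaðɪ]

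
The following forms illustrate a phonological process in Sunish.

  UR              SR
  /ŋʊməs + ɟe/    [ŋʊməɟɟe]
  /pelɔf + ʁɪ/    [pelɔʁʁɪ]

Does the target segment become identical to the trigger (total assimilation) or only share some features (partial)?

total assimilation

The segment that alternates is /s/, which surfaces as [ɟ] when adjacent to /ɟ/.
The output [ɟ] is identical to the trigger /ɟ/ — every feature (place, manner, voicing) has been copied — so this is total assimilation.
The remaining alternation confirms this: /f/ → [ʁ] before /ʁ/ — in each case the output is a copy of the following consonant.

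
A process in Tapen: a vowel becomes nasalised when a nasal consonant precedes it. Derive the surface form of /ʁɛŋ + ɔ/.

[ʁɛŋɔ̃]

/ɔ/ sits next to the nasal /ŋ/ and is therefore nasalised to [ɔ̃].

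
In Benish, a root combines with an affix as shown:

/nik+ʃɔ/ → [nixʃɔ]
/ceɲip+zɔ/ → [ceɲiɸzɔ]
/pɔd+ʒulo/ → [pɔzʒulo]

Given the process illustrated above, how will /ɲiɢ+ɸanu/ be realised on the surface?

The data show regressive manner assimilation: /k/ → [x] before /ʃ/; /p/ → [ɸ] before /z/; /d/ → [z] before /ʒ/. In each pair only manner changes, matching the following consonant, while place and voice stay constant.
/ɢ/ is a voiced uvular stop. The following trigger /ɸ/ is a fricative, so /ɢ/ must become a fricative as well.
The voiced uvular fricative is [ʁ], so /ɢ/ → [ʁ].

[ɲiʁɸanu]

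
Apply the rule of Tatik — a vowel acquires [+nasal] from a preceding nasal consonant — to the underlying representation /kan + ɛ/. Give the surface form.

The vowel /ɛ/ is adjacent to the preceding nasal /n/, so it acquires [+nasal] and surfaces as [ɛ̃].

[kanɛ̃]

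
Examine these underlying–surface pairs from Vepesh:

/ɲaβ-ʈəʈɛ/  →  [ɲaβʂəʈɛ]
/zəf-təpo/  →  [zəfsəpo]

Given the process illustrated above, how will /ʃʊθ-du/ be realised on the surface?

The data show progressive manner assimilation: /ʈ/ → [ʂ] after /β/; /t/ → [s] after /f/. In each pair only manner changes, matching the preceding consonant, while place and voice stay constant.
The rule targets /d/ (voiced alveolar stop), which sits after the trigger /θ/ (fricative).
Changing only its manner to fricative gives [z] — the voiced alveolar fricative.

[ʃʊθzu]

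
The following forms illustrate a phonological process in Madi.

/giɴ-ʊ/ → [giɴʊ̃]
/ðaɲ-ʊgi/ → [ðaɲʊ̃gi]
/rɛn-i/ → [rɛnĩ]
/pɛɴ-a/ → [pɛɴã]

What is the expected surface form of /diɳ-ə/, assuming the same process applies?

[diɳə̃]

The data show progressive nasality assimilation (vowel nasalisation): /ʊ/ → [ʊ̃] after /ɴ/; /ʊ/ → [ʊ̃] after /ɲ/; /i/ → [ĩ] after /n/; /a/ → [ã] after /ɴ/ — a vowel is nasalised by an immediately preceding nasal consonant.
The vowel /ə/ is adjacent to the preceding nasal /ɳ/, so it acquires [+nasal] and surfaces as [ə̃].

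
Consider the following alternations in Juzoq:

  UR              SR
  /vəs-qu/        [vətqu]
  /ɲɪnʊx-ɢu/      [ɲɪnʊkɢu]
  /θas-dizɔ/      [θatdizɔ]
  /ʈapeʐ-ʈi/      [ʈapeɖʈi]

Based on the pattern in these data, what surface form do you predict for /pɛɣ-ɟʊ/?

[pɛgɟʊ]

The data show regressive manner assimilation: /s/ → [t] before /q/; /x/ → [k] before /ɢ/; /s/ → [t] before /d/; /ʐ/ → [ɖ] before /ʈ/. In each pair only manner changes, matching the following consonant, while place and voice stay constant.
The rule targets /ɣ/ (voiced velar fricative), which sits before the trigger /ɟ/ (stop).
A voiced velar stop is [g], so the surface segment is [g].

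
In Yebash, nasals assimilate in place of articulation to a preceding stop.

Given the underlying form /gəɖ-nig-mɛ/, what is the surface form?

The rule targets /n/ (voiced alveolar nasal), which sits after the trigger /ɖ/ (retroflex).
A voiced retroflex nasal is [ɳ], so the surface segment is [ɳ].
The same rule applies at the second boundary: /m/ → [ŋ] next to /g/.

[gəɖɳigŋɛ]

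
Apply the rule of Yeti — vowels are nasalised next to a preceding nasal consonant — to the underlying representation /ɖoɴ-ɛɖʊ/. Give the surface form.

[ɖoɴɛ̃ɖʊ]

/ɛ/ sits next to the nasal /ɴ/ and is therefore nasalised to [ɛ̃].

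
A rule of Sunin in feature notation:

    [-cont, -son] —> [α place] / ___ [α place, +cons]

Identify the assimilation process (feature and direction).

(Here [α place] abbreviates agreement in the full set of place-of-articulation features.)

The rule copies the place features (abbreviated [place]) from the environment onto the target, so the assimilating feature is place.
Since the environment is written after the underscore, the trigger follows the target; the direction is regressive.

regressive place assimilation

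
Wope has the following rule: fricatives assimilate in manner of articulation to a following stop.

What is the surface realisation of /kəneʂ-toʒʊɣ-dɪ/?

/ʂ/ is a voiceless retroflex fricative. The following trigger /t/ is a stop, so /ʂ/ must become a stop as well.
Changing only its manner to stop gives [ʈ] — the voiceless retroflex stop.
At the second juncture, /ɣ/ likewise becomes [g] adjacent to /d/.

[kəneʈtoʒʊgdɪ]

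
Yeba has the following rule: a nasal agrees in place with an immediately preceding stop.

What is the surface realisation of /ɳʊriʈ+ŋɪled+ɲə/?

[ɳʊriʈɳɪlednə]

/ŋ/ is a voiced velar nasal. The preceding trigger /ʈ/ is retroflex, so /ŋ/ must become retroflex as well.
A voiced retroflex nasal is [ɳ], so the surface segment is [ɳ].
The same rule applies at the second boundary: /ɲ/ → [n] next to /d/.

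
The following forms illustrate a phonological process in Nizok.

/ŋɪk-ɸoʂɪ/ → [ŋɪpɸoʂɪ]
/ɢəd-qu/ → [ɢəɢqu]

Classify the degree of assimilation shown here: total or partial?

partial assimilation

Underlying /k/ is realised as [p] next to /ɸ/; /ɸ/ itself does not change.
The change velar → bilabial matches the place of the following /ɸ/, identifying this as place assimilation.
Manner and voice are unchanged, so the assimilation is partial, not total.
Checking the remaining alternation: /d/ → [ɢ] before /q/ (alveolar → uvular, matching uvular) — only place changes, and always toward the following segment.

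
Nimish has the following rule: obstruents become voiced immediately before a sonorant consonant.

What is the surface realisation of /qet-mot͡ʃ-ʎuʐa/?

[qedmod͡ʒʎuʐa]

The rule targets /t/ (voiceless alveolar stop), which sits before the trigger /m/ (voiced).
A voiced alveolar stop is [d], so the surface segment is [d].
At the second juncture, /t͡ʃ/ likewise becomes [d͡ʒ] adjacent to /ʎ/.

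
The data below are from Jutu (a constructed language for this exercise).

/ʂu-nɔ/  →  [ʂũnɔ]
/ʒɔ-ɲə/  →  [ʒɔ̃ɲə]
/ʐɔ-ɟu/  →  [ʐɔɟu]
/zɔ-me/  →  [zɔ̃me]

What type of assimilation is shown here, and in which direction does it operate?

regressive nasality assimilation (vowel nasalisation)

The vowel /u/ surfaces as nasalised [ũ] next to the following nasal /n/ — it has acquired the [+nasal] feature of its neighbour.
The other forms show the same pattern: /ɔ/ → [ɔ̃] before /ɲ/; /ɔ/ → [ɔ̃] before /m/ — each time a vowel is nasalised next to a following nasal.
No change occurs in [ʐɔɟu] because the vowel at the boundary is adjacent to an oral consonant, not a nasal (/ɔ/ next to /ɟ/).
Because the conditioning nasal is to the right of the vowel that changes, the process is regressive (anticipatory).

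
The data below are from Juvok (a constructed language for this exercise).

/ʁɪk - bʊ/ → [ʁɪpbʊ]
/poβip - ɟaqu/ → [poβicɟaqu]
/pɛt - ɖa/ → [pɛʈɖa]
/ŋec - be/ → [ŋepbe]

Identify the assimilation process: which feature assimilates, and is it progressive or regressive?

regressive place assimilation

The segment that alternates is /k/, which surfaces as [p] when adjacent to /b/.
The change velar → bilabial matches the place of the following /b/, identifying this as place assimilation.
Manner and voice are unchanged, so the assimilation is partial, not total.
The same holds elsewhere in the data: /p/ → [c] before /ɟ/ (bilabial → palatal, matching palatal); /t/ → [ʈ] before /ɖ/ (alveolar → retroflex, matching retroflex); /c/ → [p] before /b/ (palatal → bilabial, matching bilabial) — only place changes, and always toward the following segment.
Since the segment that changes precedes the conditioning segment, the assimilation is regressive.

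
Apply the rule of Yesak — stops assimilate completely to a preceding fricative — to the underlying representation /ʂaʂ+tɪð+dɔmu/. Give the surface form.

[ʂaʂʂɪððɔmu]

/t/ is the segment targeted by the rule; it sits immediately after /ʂ/, so it assimilates completely and surfaces as [ʂ].
The same rule applies at the second boundary: /d/ → [ð] next to /ð/.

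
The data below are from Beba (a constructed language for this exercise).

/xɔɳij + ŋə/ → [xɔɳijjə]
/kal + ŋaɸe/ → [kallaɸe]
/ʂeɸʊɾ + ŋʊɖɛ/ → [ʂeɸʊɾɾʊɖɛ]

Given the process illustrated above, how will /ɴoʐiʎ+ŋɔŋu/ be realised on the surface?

The data show progressive total assimilation (/ŋ/ → [j] after /j/; /ŋ/ → [l] after /l/; /ŋ/ → [ɾ] after /ɾ/): in every case the target segment becomes identical to its preceding neighbour, copying more than a single feature.
/ŋ/ is the segment targeted by the rule; it sits immediately after /ʎ/, so it assimilates completely and surfaces as [ʎ].

[ɴoʐiʎʎɔŋu]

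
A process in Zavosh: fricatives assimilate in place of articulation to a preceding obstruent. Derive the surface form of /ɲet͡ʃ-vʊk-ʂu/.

[ɲet͡ʃʒʊkxu]

The rule targets /v/ (voiced labiodental fricative), which sits after the trigger /t͡ʃ/ (postalveolar).
A voiced postalveolar fricative is [ʒ], so the surface segment is [ʒ].
At the second juncture, /ʂ/ likewise becomes [x] adjacent to /k/.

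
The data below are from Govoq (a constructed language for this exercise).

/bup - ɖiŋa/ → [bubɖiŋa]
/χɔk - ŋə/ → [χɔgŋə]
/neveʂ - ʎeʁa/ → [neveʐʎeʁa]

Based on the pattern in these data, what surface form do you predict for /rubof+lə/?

[rubovlə]

The data show regressive voicing assimilation: /p/ → [b] before /ɖ/; /k/ → [g] before /ŋ/; /ʂ/ → [ʐ] before /ʎ/. In each pair only voicing changes, matching the following consonant, while place and manner stay constant.
/f/ is a voiceless labiodental fricative. The following trigger /l/ is voiced, so /f/ must become voiced as well.
Changing only its voicing to voiced gives [v] — the voiced labiodental fricative.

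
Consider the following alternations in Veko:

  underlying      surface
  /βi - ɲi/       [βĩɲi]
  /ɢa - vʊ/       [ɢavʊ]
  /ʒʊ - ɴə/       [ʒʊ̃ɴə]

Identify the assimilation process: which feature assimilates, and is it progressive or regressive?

regressive nasality assimilation (vowel nasalisation)

The vowel /i/ surfaces as nasalised [ĩ] next to the following nasal /ɲ/ — it has acquired the [+nasal] feature of its neighbour.
Likewise in the remaining data: /ʊ/ → [ʊ̃] before /ɴ/ — each time a vowel is nasalised next to a following nasal.
No change occurs in [ɢavʊ] because the vowel at the boundary is adjacent to an oral consonant, not a nasal (/a/ next to /v/).
Because the conditioning nasal is to the right of the vowel that changes, the process is regressive (anticipatory).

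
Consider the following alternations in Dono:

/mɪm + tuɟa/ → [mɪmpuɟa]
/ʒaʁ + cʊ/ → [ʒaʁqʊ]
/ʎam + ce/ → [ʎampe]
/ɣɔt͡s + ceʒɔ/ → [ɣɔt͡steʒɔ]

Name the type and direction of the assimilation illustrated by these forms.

progressive place assimilation

Underlying /t/ is realised as [p] next to /m/; /m/ itself does not change.
The change alveolar → bilabial matches the place of the preceding /m/, identifying this as place assimilation.
Manner and voice are unchanged, so the assimilation is partial, not total.
Checking the remaining alternations: /c/ → [q] after /ʁ/ (palatal → uvular, matching uvular); /c/ → [p] after /m/ (palatal → bilabial, matching bilabial); /c/ → [t] after /t͡s/ (palatal → alveolar, matching alveolar) — only place changes, and always toward the preceding segment.
Since the segment that changes follows the conditioning segment, the assimilation is progressive.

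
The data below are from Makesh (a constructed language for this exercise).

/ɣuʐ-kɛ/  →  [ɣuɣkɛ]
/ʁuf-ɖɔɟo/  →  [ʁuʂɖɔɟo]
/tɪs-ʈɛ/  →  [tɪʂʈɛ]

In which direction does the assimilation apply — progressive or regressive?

The segment that alternates is /ʐ/, which surfaces as [ɣ] when adjacent to /k/.
/ʐ/ is retroflex while /k/ is velar; the output [ɣ] is velar, matching the trigger — so the feature that spreads is place.
The same holds elsewhere in the data: /f/ → [ʂ] before /ɖ/ (labiodental → retroflex, matching retroflex); /s/ → [ʂ] before /ʈ/ (alveolar → retroflex, matching retroflex) — only place changes, and always toward the following segment.
Since the segment that changes precedes the conditioning segment, the assimilation is regressive.

regressive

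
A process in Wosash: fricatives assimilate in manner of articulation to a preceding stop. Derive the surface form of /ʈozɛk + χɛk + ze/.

The rule targets /χ/ (voiceless uvular fricative), which sits after the trigger /k/ (stop).
Changing only its manner to stop gives [q] — the voiceless uvular stop.
At the second juncture, /z/ likewise becomes [d] adjacent to /k/.

[ʈozɛkqɛkde]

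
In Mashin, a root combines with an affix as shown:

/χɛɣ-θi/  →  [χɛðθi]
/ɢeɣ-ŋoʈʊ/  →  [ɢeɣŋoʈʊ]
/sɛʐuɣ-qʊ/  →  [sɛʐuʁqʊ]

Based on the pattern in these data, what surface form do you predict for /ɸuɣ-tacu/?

[ɸuztacu]

The data show regressive place assimilation: /ɣ/ → [ð] before /θ/; /ɣ/ → [ʁ] before /q/. In each pair only place changes, matching the following consonant, while manner and voice stay constant.
Nothing changes in [ɢeɣŋoʈʊ]: there the adjacent consonants already agree in place (/ɣ/ and /ŋ/ are both velar), so this form is consistent with the same rule.
/ɣ/ is a voiced velar fricative. The following trigger /t/ is alveolar, so /ɣ/ must become alveolar as well.
The voiced alveolar fricative is [z], so /ɣ/ → [z].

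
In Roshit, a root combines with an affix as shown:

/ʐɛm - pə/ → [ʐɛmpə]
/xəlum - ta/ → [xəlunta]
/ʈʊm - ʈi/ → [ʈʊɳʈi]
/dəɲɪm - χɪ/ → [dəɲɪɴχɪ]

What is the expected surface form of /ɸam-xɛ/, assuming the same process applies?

[ɸaŋxɛ]

The data show regressive place assimilation: /m/ → [n] before /t/; /m/ → [ɳ] before /ʈ/; /m/ → [ɴ] before /χ/. In each pair only place changes, matching the following consonant, while manner and voice stay constant.
Nothing changes in [ʐɛmpə]: there the adjacent consonants already agree in place (/m/ and /p/ are both bilabial), so this form is consistent with the same rule.
The rule targets /m/ (voiced bilabial nasal), which sits before the trigger /x/ (velar).
The voiced velar nasal is [ŋ], so /m/ → [ŋ].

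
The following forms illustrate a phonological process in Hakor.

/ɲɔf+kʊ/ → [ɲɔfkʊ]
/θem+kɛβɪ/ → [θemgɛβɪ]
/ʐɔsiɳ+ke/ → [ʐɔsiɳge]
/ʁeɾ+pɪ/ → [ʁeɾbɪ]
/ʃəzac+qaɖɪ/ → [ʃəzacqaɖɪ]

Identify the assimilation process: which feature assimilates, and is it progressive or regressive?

Comparing underlying and surface forms, /k/ → [g] is the alternation; the neighbouring /m/ is constant.
/k/ is voiceless while /m/ is voiced; the output [g] is voiced, matching the trigger — so the feature that spreads is voicing.
Place and manner are unchanged, so the assimilation is partial, not total.
The same holds elsewhere in the data: /k/ → [g] after /ɳ/ (voiceless → voiced, matching voiced); /p/ → [b] after /ɾ/ (voiceless → voiced, matching voiced) — only voicing changes, and always toward the preceding segment.
No alternation appears in [ɲɔfkʊ], [ʃəzacqaɖɪ]: there the adjacent consonants already agree in voicing (/k/ and /f/ are both voiceless; /q/ and /c/ are both voiceless), so these forms are consistent with the same rule.
Since the segment that changes follows the conditioning segment, the assimilation is progressive.

progressive voicing assimilation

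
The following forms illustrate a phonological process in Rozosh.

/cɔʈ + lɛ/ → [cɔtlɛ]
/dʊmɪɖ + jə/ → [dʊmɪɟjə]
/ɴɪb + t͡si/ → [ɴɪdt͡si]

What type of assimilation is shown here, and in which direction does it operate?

The segment that alternates is /ʈ/, which surfaces as [t] when adjacent to /l/.
/ʈ/ is retroflex while /l/ is alveolar; the output [t] is alveolar, matching the trigger — so the feature that spreads is place.
Manner and voice are unchanged, so the assimilation is partial, not total.
The same holds elsewhere in the data: /ɖ/ → [ɟ] before /j/ (retroflex → palatal, matching palatal); /b/ → [d] before /t͡s/ (bilabial → alveolar, matching alveolar) — only place changes, and always toward the following segment.
Since the segment that changes precedes the conditioning segment, the assimilation is regressive.

regressive place assimilation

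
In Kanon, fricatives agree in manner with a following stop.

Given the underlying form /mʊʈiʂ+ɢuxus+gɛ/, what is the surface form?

The rule targets /ʂ/ (voiceless retroflex fricative), which sits before the trigger /ɢ/ (stop).
Changing only its manner to stop gives [ʈ] — the voiceless retroflex stop.
The same rule applies at the second boundary: /s/ → [t] next to /g/.

[mʊʈiʈɢuxutgɛ]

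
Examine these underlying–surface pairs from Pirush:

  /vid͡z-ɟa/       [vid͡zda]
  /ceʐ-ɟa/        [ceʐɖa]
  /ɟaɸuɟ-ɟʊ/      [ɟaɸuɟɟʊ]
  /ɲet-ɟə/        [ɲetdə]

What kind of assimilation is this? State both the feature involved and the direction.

progressive place assimilation

The segment that alternates is /ɟ/, which surfaces as [d] when adjacent to /d͡z/.
/ɟ/ is palatal while /d͡z/ is alveolar; the output [d] is alveolar, matching the trigger — so the feature that spreads is place.
Manner and voice are unchanged, so the assimilation is partial, not total.
The same holds elsewhere in the data: /ɟ/ → [ɖ] after /ʐ/ (palatal → retroflex, matching retroflex); /ɟ/ → [d] after /t/ (palatal → alveolar, matching alveolar) — only place changes, and always toward the preceding segment.
Nothing changes in [ɟaɸuɟɟʊ]: there the adjacent consonants already agree in place (/ɟ/ and /ɟ/ are both palatal), so this form is consistent with the same rule.
The trigger is the preceding segment, so the direction is progressive (perseverative).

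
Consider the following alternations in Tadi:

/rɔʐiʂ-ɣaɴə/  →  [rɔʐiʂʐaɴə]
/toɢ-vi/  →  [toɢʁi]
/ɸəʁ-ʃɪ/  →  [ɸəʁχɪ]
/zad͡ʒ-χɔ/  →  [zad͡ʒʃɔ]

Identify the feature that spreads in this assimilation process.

The segment that alternates is /ɣ/, which surfaces as [ʐ] when adjacent to /ʂ/.
The change velar → retroflex matches the place of the preceding /ʂ/, identifying this as place assimilation.
The other alternating forms pattern the same way: /v/ → [ʁ] after /ɢ/ (labiodental → uvular, matching uvular); /ʃ/ → [χ] after /ʁ/ (postalveolar → uvular, matching uvular); /χ/ → [ʃ] after /d͡ʒ/ (uvular → postalveolar, matching postalveolar) — only place changes, and always toward the preceding segment.

place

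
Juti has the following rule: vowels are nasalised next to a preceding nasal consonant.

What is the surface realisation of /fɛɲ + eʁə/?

The vowel /e/ is adjacent to the preceding nasal /ɲ/, so it acquires [+nasal] and surfaces as [ẽ].

[fɛɲẽʁə]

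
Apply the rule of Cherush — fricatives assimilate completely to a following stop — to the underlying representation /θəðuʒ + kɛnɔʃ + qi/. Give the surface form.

/ʒ/ is the segment targeted by the rule; it sits immediately before /k/, so it assimilates completely and surfaces as [k].
The same rule applies at the second boundary: /ʃ/ → [q] next to /q/.

[θəðukkɛnɔqqi]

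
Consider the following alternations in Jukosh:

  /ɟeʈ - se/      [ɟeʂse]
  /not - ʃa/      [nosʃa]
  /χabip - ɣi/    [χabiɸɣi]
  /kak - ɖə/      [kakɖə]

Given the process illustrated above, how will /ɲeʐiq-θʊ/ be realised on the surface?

The data show regressive manner assimilation: /ʈ/ → [ʂ] before /s/; /t/ → [s] before /ʃ/; /p/ → [ɸ] before /ɣ/. In each pair only manner changes, matching the following consonant, while place and voice stay constant.
Nothing changes in [kakɖə]: there the adjacent consonants already agree in manner (/k/ and /ɖ/ are both stops), so this form is consistent with the same rule.
/q/ is a voiceless uvular stop. The following trigger /θ/ is a fricative, so /q/ must become a fricative as well.
The voiceless uvular fricative is [χ], so /q/ → [χ].

[ɲeʐiχθʊ]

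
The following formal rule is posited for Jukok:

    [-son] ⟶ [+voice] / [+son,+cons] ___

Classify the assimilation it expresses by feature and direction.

The structural change is [+voice], and the conditioning segment [+son,+cons] (a sonorant consonant) is itself voiced, so the target comes to share the voicing of its neighbour — voicing assimilation.
Since the environment is written before the underscore, the trigger precedes the target; the direction is progressive.

progressive voicing assimilation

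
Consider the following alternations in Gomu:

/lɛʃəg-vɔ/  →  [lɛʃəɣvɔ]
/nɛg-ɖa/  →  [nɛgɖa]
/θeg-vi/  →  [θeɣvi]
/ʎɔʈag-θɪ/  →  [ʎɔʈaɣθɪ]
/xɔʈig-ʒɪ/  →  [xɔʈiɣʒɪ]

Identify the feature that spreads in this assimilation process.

Comparing underlying and surface forms, /g/ → [ɣ] is the alternation; the neighbouring /v/ is constant.
The change stop → fricative matches the manner of the following /v/, identifying this as manner assimilation.
Checking the remaining alternations: /g/ → [ɣ] before /θ/ (stop → fricative, matching a fricative); /g/ → [ɣ] before /ʒ/ (stop → fricative, matching a fricative) — only manner changes, and always toward the following segment.
No alternation appears in [nɛgɖa]: there the adjacent consonants already agree in manner (/g/ and /ɖ/ are both stops), so this form is consistent with the same rule.

manner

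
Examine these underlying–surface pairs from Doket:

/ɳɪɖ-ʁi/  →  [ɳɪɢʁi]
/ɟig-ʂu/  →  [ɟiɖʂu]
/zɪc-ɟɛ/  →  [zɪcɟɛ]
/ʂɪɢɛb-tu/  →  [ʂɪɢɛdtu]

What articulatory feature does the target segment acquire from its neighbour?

The segment that alternates is /ɖ/, which surfaces as [ɢ] when adjacent to /ʁ/.
The change retroflex → uvular matches the place of the following /ʁ/, identifying this as place assimilation.
The other alternating forms pattern the same way: /g/ → [ɖ] before /ʂ/ (velar → retroflex, matching retroflex); /b/ → [d] before /t/ (bilabial → alveolar, matching alveolar) — only place changes, and always toward the following segment.
No alternation appears in [zɪcɟɛ]: there the adjacent consonants already agree in place (/c/ and /ɟ/ are both palatal), so this form is consistent with the same rule.

place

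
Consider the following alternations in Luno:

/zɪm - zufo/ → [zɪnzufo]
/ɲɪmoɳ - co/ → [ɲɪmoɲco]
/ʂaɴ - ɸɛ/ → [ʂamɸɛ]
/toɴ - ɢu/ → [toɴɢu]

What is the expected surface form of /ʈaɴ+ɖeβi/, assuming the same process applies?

[ʈaɳɖeβi]

The data show regressive place assimilation: /m/ → [n] before /z/; /ɳ/ → [ɲ] before /c/; /ɴ/ → [m] before /ɸ/. In each pair only place changes, matching the following consonant, while manner and voice stay constant.
No alternation appears in [toɴɢu]: there the adjacent consonants already agree in place (/ɴ/ and /ɢ/ are both uvular), so this form is consistent with the same rule.
/ɴ/ is a voiced uvular nasal. The following trigger /ɖ/ is retroflex, so /ɴ/ must become retroflex as well.
A voiced retroflex nasal is [ɳ], so the surface segment is [ɳ].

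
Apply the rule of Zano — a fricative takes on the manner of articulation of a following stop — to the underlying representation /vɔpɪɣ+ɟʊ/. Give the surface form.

/ɣ/ is a voiced velar fricative. The following trigger /ɟ/ is a stop, so /ɣ/ must become a stop as well.
The voiced velar stop is [g], so /ɣ/ → [g].

[vɔpɪgɟʊ]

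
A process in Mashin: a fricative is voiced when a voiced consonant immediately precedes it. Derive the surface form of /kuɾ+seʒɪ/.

/s/ is a voiceless alveolar fricative. The preceding trigger /ɾ/ is voiced, so /s/ must become voiced as well.
A voiced alveolar fricative is [z], so the surface segment is [z].

[kuɾzeʒɪ]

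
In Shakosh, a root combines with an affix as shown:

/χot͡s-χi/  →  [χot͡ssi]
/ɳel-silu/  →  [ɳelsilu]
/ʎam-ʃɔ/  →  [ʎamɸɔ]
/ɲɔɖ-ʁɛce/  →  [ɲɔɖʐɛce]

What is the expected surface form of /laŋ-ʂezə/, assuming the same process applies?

The data show progressive place assimilation: /χ/ → [s] after /t͡s/; /ʃ/ → [ɸ] after /m/; /ʁ/ → [ʐ] after /ɖ/. In each pair only place changes, matching the preceding consonant, while manner and voice stay constant.
Nothing changes in [ɳelsilu]: there the adjacent consonants already agree in place (/s/ and /l/ are both alveolar), so this form is consistent with the same rule.
/ʂ/ is a voiceless retroflex fricative. The preceding trigger /ŋ/ is velar, so /ʂ/ must become velar as well.
Changing only its place to velar gives [x] — the voiceless velar fricative.

[laŋxezə]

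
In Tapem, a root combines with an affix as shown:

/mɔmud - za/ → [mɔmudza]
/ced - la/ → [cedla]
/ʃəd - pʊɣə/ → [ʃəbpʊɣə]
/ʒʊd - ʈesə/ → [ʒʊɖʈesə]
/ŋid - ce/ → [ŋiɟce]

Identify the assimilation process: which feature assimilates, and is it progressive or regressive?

Comparing underlying and surface forms, /d/ → [b] is the alternation; the neighbouring /p/ is constant.
The change alveolar → bilabial matches the place of the following /p/, identifying this as place assimilation.
Manner and voice are unchanged, so the assimilation is partial, not total.
Checking the remaining alternations: /d/ → [ɖ] before /ʈ/ (alveolar → retroflex, matching retroflex); /d/ → [ɟ] before /c/ (alveolar → palatal, matching palatal) — only place changes, and always toward the following segment.
No alternation appears in [mɔmudza], [cedla]: there the adjacent consonants already agree in place (/d/ and /z/ are both alveolar; /d/ and /l/ are both alveolar), so these forms are consistent with the same rule.
The trigger is the following segment, so the direction is regressive (anticipatory).

regressive place assimilation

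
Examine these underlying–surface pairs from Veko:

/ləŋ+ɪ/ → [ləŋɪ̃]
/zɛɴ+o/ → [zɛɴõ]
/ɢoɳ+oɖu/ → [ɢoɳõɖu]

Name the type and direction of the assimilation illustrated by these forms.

The vowel /ɪ/ surfaces as nasalised [ɪ̃] next to the preceding nasal /ŋ/ — it has acquired the [+nasal] feature of its neighbour.
The other forms show the same pattern: /o/ → [õ] after /ɴ/; /o/ → [õ] after /ɳ/ — each time a vowel is nasalised next to a preceding nasal.
Because the conditioning nasal is to the left of the vowel that changes, the process is progressive (perseverative).

progressive nasality assimilation (vowel nasalisation)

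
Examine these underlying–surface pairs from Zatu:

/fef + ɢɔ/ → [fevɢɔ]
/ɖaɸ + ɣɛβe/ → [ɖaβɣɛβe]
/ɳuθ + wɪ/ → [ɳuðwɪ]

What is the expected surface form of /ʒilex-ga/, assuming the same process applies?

[ʒileɣga]

The data show regressive voicing assimilation: /f/ → [v] before /ɢ/; /ɸ/ → [β] before /ɣ/; /θ/ → [ð] before /w/. In each pair only voicing changes, matching the following consonant, while place and manner stay constant.
/x/ is a voiceless velar fricative. The following trigger /g/ is voiced, so /x/ must become voiced as well.
The voiced velar fricative is [ɣ], so /x/ → [ɣ].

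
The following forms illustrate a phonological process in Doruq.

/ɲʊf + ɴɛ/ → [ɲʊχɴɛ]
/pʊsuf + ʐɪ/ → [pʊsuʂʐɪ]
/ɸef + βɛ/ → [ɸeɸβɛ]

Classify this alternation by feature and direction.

regressive place assimilation

Underlying /f/ is realised as [χ] next to /ɴ/; /ɴ/ itself does not change.
/f/ is labiodental while /ɴ/ is uvular; the output [χ] is uvular, matching the trigger — so the feature that spreads is place.
Manner and voice are unchanged, so the assimilation is partial, not total.
The other alternating forms pattern the same way: /f/ → [ʂ] before /ʐ/ (labiodental → retroflex, matching retroflex); /f/ → [ɸ] before /β/ (labiodental → bilabial, matching bilabial) — only place changes, and always toward the following segment.
Since the segment that changes precedes the conditioning segment, the assimilation is regressive.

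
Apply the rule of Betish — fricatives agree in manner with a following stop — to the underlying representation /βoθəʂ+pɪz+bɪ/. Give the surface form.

[βoθəʈpɪdbɪ]

The rule targets /ʂ/ (voiceless retroflex fricative), which sits before the trigger /p/ (stop).
The voiceless retroflex stop is [ʈ], so /ʂ/ → [ʈ].
At the second juncture, /z/ likewise becomes [d] adjacent to /b/.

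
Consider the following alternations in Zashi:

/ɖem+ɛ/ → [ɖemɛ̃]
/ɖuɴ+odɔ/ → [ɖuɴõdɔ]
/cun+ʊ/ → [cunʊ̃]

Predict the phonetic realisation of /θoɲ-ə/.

[θoɲə̃]

The data show progressive nasality assimilation (vowel nasalisation): /ɛ/ → [ɛ̃] after /m/; /o/ → [õ] after /ɴ/; /ʊ/ → [ʊ̃] after /n/ — a vowel is nasalised by an immediately preceding nasal consonant.
The vowel /ə/ is adjacent to the preceding nasal /ɲ/, so it acquires [+nasal] and surfaces as [ə̃].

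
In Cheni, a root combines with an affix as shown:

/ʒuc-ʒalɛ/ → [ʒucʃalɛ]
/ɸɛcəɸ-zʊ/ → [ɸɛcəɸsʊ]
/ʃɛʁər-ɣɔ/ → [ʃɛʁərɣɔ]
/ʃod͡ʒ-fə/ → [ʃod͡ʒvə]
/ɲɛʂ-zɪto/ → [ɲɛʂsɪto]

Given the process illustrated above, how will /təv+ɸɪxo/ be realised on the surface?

The data show progressive voicing assimilation: /ʒ/ → [ʃ] after /c/; /z/ → [s] after /ɸ/; /f/ → [v] after /d͡ʒ/; /z/ → [s] after /ʂ/. In each pair only voicing changes, matching the preceding consonant, while place and manner stay constant.
Nothing changes in [ʃɛʁərɣɔ]: there the adjacent consonants already agree in voicing (/ɣ/ and /r/ are both voiced), so this form is consistent with the same rule.
/ɸ/ is a voiceless bilabial fricative. The preceding trigger /v/ is voiced, so /ɸ/ must become voiced as well.
The voiced bilabial fricative is [β], so /ɸ/ → [β].

[təvβɪxo]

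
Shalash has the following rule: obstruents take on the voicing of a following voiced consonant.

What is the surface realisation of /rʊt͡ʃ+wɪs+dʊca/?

The rule targets /t͡ʃ/ (voiceless postalveolar affricate), which sits before the trigger /w/ (voiced).
Changing only its voicing to voiced gives [d͡ʒ] — the voiced postalveolar affricate.
At the second juncture, /s/ likewise becomes [z] adjacent to /d/.

[rʊd͡ʒwɪzdʊca]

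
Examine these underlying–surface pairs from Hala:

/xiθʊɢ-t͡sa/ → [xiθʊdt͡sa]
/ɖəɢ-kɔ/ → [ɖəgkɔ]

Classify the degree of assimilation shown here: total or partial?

partial assimilation

Comparing underlying and surface forms, /ɢ/ → [d] is the alternation; the neighbouring /t͡s/ is constant.
The change uvular → alveolar matches the place of the following /t͡s/, identifying this as place assimilation.
Manner and voice are unchanged, so the assimilation is partial, not total.
The same holds elsewhere in the data: /ɢ/ → [g] before /k/ (uvular → velar, matching velar) — only place changes, and always toward the following segment.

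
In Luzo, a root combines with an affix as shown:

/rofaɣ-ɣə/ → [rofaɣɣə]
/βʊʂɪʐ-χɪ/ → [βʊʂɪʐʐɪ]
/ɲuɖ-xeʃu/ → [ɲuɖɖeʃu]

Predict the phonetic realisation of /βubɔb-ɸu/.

The data show progressive total assimilation (/χ/ → [ʐ] after /ʐ/; /x/ → [ɖ] after /ɖ/): in every case the target segment becomes identical to its preceding neighbour, copying more than a single feature.
In [rofaɣɣə] the two consonants at the boundary are already identical (/ɣ/ + /ɣ/), so the rule applies vacuously and nothing changes.
/ɸ/ is the segment targeted by the rule; it sits immediately after /b/, so it assimilates completely and surfaces as [b].

[βubɔbbu]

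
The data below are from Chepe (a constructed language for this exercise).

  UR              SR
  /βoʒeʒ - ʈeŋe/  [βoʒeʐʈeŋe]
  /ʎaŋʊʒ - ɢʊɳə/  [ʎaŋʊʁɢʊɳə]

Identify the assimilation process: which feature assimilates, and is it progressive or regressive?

The segment that alternates is /ʒ/, which surfaces as [ʐ] when adjacent to /ʈ/.
/ʒ/ is postalveolar while /ʈ/ is retroflex; the output [ʐ] is retroflex, matching the trigger — so the feature that spreads is place.
Manner and voice are unchanged, so the assimilation is partial, not total.
The other alternating form patterns the same way: /ʒ/ → [ʁ] before /ɢ/ (postalveolar → uvular, matching uvular) — only place changes, and always toward the following segment.
Since the segment that changes precedes the conditioning segment, the assimilation is regressive.

regressive place assimilation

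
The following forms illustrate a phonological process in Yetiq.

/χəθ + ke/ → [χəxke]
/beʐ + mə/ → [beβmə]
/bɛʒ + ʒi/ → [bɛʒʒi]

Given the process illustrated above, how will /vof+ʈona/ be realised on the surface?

The data show regressive place assimilation: /θ/ → [x] before /k/; /ʐ/ → [β] before /m/. In each pair only place changes, matching the following consonant, while manner and voice stay constant.
Nothing changes in [bɛʒʒi]: there the adjacent consonants already agree in place (/ʒ/ and /ʒ/ are both postalveolar), so this form is consistent with the same rule.
/f/ is a voiceless labiodental fricative. The following trigger /ʈ/ is retroflex, so /f/ must become retroflex as well.
Changing only its place to retroflex gives [ʂ] — the voiceless retroflex fricative.

[voʂʈona]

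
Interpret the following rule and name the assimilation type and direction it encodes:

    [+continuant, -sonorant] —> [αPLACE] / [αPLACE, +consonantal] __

The shared variable α links the value of the place features (abbreviated [PLACE]) on the target to the same value on the neighbouring segment, so place is the feature that assimilates.
Since the environment is written before the underscore, the trigger precedes the target; the direction is progressive.

progressive place assimilation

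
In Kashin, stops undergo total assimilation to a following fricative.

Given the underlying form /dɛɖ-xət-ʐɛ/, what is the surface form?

[dɛxxəʐʐɛ]

/ɖ/ is the segment targeted by the rule; it sits immediately before /x/, so it assimilates completely and surfaces as [x].
The same rule applies at the second boundary: /t/ → [ʐ] next to /ʐ/.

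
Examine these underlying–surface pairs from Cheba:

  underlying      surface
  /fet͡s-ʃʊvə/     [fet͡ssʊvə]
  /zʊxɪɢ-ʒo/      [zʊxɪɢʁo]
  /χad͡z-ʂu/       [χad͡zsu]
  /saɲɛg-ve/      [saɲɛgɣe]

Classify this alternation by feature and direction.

Underlying /ʃ/ is realised as [s] next to /t͡s/; /t͡s/ itself does not change.
/ʃ/ is postalveolar while /t͡s/ is alveolar; the output [s] is alveolar, matching the trigger — so the feature that spreads is place.
Manner and voice are unchanged, so the assimilation is partial, not total.
The other alternating forms pattern the same way: /ʒ/ → [ʁ] after /ɢ/ (postalveolar → uvular, matching uvular); /ʂ/ → [s] after /d͡z/ (retroflex → alveolar, matching alveolar); /v/ → [ɣ] after /g/ (labiodental → velar, matching velar) — only place changes, and always toward the preceding segment.
Since the segment that changes follows the conditioning segment, the assimilation is progressive.

progressive place assimilation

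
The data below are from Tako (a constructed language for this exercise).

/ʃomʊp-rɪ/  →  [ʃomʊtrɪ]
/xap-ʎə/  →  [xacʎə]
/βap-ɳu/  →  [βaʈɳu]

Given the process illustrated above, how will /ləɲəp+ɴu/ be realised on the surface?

The data show regressive place assimilation: /p/ → [t] before /r/; /p/ → [c] before /ʎ/; /p/ → [ʈ] before /ɳ/. In each pair only place changes, matching the following consonant, while manner and voice stay constant.
/p/ is a voiceless bilabial stop. The following trigger /ɴ/ is uvular, so /p/ must become uvular as well.
Changing only its place to uvular gives [q] — the voiceless uvular stop.

[ləɲəqɴu]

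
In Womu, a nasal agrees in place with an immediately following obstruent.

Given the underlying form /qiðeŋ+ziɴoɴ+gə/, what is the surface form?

[qiðenziɴoŋgə]

The rule targets /ŋ/ (voiced velar nasal), which sits before the trigger /z/ (alveolar).
The voiced alveolar nasal is [n], so /ŋ/ → [n].
The same rule applies at the second boundary: /ɴ/ → [ŋ] next to /g/.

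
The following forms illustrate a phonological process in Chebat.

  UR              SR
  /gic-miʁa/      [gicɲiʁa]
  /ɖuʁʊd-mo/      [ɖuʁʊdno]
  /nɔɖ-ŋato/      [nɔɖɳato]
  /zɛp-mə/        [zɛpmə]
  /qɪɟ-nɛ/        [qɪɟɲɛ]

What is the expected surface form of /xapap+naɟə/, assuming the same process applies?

[xapapmaɟə]

The data show progressive place assimilation: /m/ → [ɲ] after /c/; /m/ → [n] after /d/; /ŋ/ → [ɳ] after /ɖ/; /n/ → [ɲ] after /ɟ/. In each pair only place changes, matching the preceding consonant, while manner and voice stay constant.
Nothing changes in [zɛpmə]: there the adjacent consonants already agree in place (/m/ and /p/ are both bilabial), so this form is consistent with the same rule.
/n/ is a voiced alveolar nasal. The preceding trigger /p/ is bilabial, so /n/ must become bilabial as well.
A voiced bilabial nasal is [m], so the surface segment is [m].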